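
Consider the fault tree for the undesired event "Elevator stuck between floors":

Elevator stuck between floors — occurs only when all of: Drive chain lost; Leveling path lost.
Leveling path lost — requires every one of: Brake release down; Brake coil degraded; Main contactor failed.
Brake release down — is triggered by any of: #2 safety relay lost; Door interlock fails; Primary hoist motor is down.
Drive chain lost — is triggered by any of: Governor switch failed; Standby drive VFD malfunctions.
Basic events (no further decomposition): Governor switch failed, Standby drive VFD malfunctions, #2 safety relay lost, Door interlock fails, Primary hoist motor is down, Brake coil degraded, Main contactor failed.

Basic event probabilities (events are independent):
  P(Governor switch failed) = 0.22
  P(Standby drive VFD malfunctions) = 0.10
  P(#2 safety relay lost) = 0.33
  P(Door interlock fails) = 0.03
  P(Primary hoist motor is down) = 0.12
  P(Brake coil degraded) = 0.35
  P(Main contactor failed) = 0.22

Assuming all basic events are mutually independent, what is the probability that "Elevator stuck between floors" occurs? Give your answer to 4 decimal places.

P(Drive chain lost) [OR] = 1 − (1−0.22) × (1−0.10) = 0.298000
P(Brake release down) [OR] = 1 − (1−0.33) × (1−0.03) × (1−0.12) = 0.428088
P(Leveling path lost) [AND] = 0.428088 × 0.35 × 0.22 = 0.032963
P(Elevator stuck between floors) [AND] = 0.298000 × 0.032963 = 0.009823
Rounded to 4 decimal places: P(Elevator stuck between floors) ≈ 0.0098.

0.0098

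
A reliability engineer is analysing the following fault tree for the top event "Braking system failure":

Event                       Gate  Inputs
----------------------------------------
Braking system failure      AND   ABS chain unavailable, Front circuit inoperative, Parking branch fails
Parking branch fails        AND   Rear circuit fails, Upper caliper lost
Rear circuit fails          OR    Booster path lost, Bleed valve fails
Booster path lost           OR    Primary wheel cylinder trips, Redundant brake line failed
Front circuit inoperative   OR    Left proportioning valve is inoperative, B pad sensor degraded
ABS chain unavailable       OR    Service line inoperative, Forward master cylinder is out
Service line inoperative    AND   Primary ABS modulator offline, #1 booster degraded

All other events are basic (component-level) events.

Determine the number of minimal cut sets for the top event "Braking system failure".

12

Service line inoperative [AND]: one cut set from each child combined → 1 × 1 = 1 cut set(s).
ABS chain unavailable [OR]: union of children's cut sets → 2 cut set(s).
Front circuit inoperative [OR]: union of children's cut sets → 2 cut set(s).
Booster path lost [OR]: union of children's cut sets → 2 cut set(s).
Rear circuit fails [OR]: union of children's cut sets → 3 cut set(s).
Parking branch fails [AND]: one cut set from each child combined → 3 × 1 = 3 cut set(s).
Braking system failure [AND]: one cut set from each child combined → 2 × 2 × 3 = 12 cut set(s).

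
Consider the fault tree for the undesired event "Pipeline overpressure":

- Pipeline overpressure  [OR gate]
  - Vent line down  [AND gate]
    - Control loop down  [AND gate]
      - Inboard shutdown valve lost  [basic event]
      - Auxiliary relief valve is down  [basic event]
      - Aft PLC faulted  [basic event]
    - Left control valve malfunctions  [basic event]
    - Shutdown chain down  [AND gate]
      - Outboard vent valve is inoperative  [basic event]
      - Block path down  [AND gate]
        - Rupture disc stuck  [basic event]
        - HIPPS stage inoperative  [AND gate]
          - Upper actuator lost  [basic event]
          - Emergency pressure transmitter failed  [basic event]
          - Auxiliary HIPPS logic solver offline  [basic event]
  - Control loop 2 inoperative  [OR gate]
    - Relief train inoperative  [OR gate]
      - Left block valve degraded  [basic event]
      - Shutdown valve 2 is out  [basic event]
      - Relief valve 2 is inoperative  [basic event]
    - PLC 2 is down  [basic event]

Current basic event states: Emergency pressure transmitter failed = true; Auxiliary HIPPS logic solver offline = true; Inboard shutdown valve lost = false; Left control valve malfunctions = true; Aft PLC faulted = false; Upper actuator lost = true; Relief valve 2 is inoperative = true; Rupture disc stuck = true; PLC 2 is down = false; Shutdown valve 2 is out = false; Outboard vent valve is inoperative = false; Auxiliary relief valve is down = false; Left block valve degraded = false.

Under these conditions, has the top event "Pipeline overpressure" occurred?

Control loop down [AND]: Inboard shutdown valve lost=not, Auxiliary relief valve is down=not, Aft PLC faulted=not → not all inputs occur → does not occur.
HIPPS stage inoperative [AND]: Upper actuator lost=occurs, Emergency pressure transmitter failed=occurs, Auxiliary HIPPS logic solver offline=occurs → all inputs occur → occurs.
Block path down [AND]: Rupture disc stuck=occurs, HIPPS stage inoperative=occurs → all inputs occur → occurs.
Shutdown chain down [AND]: Outboard vent valve is inoperative=not, Block path down=occurs → not all inputs occur → does not occur.
Vent line down [AND]: Control loop down=not, Left control valve malfunctions=occurs, Shutdown chain down=not → not all inputs occur → does not occur.
Relief train inoperative [OR]: Left block valve degraded=not, Shutdown valve 2 is out=not, Relief valve 2 is inoperative=occurs → at least one input occurs → occurs.
Control loop 2 inoperative [OR]: Relief train inoperative=occurs, PLC 2 is down=not → at least one input occurs → occurs.
Pipeline overpressure [OR]: Vent line down=not, Control loop 2 inoperative=occurs → at least one input occurs → occurs.

Yes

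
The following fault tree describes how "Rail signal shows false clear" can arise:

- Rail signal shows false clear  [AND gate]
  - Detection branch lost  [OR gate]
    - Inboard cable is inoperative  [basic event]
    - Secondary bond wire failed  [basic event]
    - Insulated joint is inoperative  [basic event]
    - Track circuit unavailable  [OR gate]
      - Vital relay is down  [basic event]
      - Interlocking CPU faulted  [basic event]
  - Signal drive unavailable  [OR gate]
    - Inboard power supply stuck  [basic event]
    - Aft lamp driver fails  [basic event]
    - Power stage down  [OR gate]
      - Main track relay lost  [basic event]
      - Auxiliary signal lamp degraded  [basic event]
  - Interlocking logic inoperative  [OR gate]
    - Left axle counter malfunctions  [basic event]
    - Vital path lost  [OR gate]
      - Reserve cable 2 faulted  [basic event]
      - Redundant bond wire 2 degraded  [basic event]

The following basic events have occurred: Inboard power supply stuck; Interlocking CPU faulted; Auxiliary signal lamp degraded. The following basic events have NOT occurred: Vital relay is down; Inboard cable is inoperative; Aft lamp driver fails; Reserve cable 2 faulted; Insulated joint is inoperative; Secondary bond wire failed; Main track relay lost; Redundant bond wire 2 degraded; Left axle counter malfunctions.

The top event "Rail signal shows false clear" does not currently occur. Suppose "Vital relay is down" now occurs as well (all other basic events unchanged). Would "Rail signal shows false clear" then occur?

No

Counterfactual: set "Vital relay is down" to occurred.
Track circuit unavailable [OR]: Vital relay is down=occurs, Interlocking CPU faulted=occurs → at least one input occurs → occurs.
Detection branch lost [OR]: Inboard cable is inoperative=not, Secondary bond wire failed=not, Insulated joint is inoperative=not, Track circuit unavailable=occurs → at least one input occurs → occurs.
Power stage down [OR]: Main track relay lost=not, Auxiliary signal lamp degraded=occurs → at least one input occurs → occurs.
Signal drive unavailable [OR]: Inboard power supply stuck=occurs, Aft lamp driver fails=not, Power stage down=occurs → at least one input occurs → occurs.
Vital path lost [OR]: Reserve cable 2 faulted=not, Redundant bond wire 2 degraded=not → no input occurs → does not occur.
Interlocking logic inoperative [OR]: Left axle counter malfunctions=not, Vital path lost=not → no input occurs → does not occur.
Rail signal shows false clear [AND]: Detection branch lost=occurs, Signal drive unavailable=occurs, Interlocking logic inoperative=not → not all inputs occur → does not occur.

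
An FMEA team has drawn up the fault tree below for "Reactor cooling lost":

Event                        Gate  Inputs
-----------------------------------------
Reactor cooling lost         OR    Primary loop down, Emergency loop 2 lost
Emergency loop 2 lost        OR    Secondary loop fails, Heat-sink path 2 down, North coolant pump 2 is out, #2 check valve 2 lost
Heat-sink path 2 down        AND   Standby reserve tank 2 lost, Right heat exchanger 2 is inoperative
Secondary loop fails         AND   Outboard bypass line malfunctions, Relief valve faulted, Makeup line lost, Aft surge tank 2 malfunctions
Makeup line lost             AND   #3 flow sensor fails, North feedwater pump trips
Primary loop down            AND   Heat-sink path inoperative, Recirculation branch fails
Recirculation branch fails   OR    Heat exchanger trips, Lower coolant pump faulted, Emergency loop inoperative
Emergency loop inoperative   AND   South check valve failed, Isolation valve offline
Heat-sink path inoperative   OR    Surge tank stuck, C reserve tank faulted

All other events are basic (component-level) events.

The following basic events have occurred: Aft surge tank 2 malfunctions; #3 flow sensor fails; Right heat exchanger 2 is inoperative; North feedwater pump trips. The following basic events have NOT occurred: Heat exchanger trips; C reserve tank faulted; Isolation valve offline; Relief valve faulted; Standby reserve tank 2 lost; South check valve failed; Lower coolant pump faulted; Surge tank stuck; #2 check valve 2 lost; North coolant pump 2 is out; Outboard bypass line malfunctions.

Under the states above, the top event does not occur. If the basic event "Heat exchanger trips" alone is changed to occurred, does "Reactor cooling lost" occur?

Counterfactual: set "Heat exchanger trips" to occurred.
Heat-sink path inoperative [OR]: Surge tank stuck=not, C reserve tank faulted=not → no input occurs → does not occur.
Emergency loop inoperative [AND]: South check valve failed=not, Isolation valve offline=not → not all inputs occur → does not occur.
Recirculation branch fails [OR]: Heat exchanger trips=occurs, Lower coolant pump faulted=not, Emergency loop inoperative=not → at least one input occurs → occurs.
Primary loop down [AND]: Heat-sink path inoperative=not, Recirculation branch fails=occurs → not all inputs occur → does not occur.
Makeup line lost [AND]: #3 flow sensor fails=occurs, North feedwater pump trips=occurs → all inputs occur → occurs.
Secondary loop fails [AND]: Outboard bypass line malfunctions=not, Relief valve faulted=not, Makeup line lost=occurs, Aft surge tank 2 malfunctions=occurs → not all inputs occur → does not occur.
Heat-sink path 2 down [AND]: Standby reserve tank 2 lost=not, Right heat exchanger 2 is inoperative=occurs → not all inputs occur → does not occur.
Emergency loop 2 lost [OR]: Secondary loop fails=not, Heat-sink path 2 down=not, North coolant pump 2 is out=not, #2 check valve 2 lost=not → no input occurs → does not occur.
Reactor cooling lost [OR]: Primary loop down=not, Emergency loop 2 lost=not → no input occurs → does not occur.

No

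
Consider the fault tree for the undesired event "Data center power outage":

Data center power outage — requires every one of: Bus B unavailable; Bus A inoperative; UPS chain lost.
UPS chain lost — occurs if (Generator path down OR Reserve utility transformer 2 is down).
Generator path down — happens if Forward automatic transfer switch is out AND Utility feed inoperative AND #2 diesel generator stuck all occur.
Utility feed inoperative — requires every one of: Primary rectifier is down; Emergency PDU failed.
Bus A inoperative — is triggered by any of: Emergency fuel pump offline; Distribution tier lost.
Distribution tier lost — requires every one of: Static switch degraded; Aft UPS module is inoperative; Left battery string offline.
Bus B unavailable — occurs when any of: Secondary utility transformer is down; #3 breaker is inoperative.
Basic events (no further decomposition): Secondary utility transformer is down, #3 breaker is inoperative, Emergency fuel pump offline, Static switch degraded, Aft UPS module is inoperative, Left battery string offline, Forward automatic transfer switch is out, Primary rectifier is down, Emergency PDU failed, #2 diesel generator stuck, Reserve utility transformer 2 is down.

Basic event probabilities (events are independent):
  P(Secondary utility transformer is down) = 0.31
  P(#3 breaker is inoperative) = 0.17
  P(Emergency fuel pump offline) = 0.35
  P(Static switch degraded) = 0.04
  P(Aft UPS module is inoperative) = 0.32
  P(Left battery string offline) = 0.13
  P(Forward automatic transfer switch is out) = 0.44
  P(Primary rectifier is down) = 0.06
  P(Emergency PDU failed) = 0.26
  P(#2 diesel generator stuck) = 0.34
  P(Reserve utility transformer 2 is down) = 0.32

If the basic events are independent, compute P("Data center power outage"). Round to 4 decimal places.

0.0482

P(Bus B unavailable) [OR] = 1 − (1−0.31) × (1−0.17) = 0.427300
P(Distribution tier lost) [AND] = 0.04 × 0.32 × 0.13 = 0.001664
P(Bus A inoperative) [OR] = 1 − (1−0.35) × (1−0.001664) = 0.351082
P(Utility feed inoperative) [AND] = 0.06 × 0.26 = 0.015600
P(Generator path down) [AND] = 0.44 × 0.015600 × 0.34 = 0.002334
P(UPS chain lost) [OR] = 1 − (1−0.002334) × (1−0.32) = 0.321587
P(Data center power outage) [AND] = 0.427300 × 0.351082 × 0.321587 = 0.048244
Rounded to 4 decimal places: P(Data center power outage) ≈ 0.0482.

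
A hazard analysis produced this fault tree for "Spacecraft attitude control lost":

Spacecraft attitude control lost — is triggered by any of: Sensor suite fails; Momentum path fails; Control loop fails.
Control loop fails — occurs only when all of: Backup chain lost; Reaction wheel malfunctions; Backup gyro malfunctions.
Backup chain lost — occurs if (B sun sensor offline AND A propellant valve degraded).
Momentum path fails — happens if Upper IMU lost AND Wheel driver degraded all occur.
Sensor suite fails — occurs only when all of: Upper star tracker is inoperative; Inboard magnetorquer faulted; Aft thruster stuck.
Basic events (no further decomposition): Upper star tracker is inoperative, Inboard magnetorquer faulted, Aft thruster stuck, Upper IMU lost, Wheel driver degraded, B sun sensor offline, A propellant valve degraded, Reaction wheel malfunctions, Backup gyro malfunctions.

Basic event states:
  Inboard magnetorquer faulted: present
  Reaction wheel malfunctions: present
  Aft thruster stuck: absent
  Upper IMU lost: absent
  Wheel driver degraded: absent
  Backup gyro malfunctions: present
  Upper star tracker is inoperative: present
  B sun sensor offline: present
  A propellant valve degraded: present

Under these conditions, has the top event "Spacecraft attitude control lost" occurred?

Yes

Sensor suite fails [AND]: Upper star tracker is inoperative=occurs, Inboard magnetorquer faulted=occurs, Aft thruster stuck=not → not all inputs occur → does not occur.
Momentum path fails [AND]: Upper IMU lost=not, Wheel driver degraded=not → not all inputs occur → does not occur.
Backup chain lost [AND]: B sun sensor offline=occurs, A propellant valve degraded=occurs → all inputs occur → occurs.
Control loop fails [AND]: Backup chain lost=occurs, Reaction wheel malfunctions=occurs, Backup gyro malfunctions=occurs → all inputs occur → occurs.
Spacecraft attitude control lost [OR]: Sensor suite fails=not, Momentum path fails=not, Control loop fails=occurs → at least one input occurs → occurs.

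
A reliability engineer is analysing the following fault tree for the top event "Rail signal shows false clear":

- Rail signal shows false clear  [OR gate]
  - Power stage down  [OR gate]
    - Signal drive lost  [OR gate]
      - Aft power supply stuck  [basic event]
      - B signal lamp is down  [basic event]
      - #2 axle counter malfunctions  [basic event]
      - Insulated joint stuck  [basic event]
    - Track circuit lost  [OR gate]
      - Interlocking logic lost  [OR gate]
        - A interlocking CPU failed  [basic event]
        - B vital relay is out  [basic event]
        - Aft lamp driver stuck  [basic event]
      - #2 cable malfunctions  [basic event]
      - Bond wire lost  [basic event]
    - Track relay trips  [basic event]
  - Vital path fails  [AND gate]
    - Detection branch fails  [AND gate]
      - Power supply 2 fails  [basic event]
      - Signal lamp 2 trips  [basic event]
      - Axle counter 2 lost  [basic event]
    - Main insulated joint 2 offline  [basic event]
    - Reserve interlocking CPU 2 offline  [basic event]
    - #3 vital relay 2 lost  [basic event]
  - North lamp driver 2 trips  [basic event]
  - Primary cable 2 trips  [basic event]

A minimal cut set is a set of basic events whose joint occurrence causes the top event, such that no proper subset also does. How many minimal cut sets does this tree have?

13

Signal drive lost [OR]: union of children's cut sets → 4 cut set(s).
Interlocking logic lost [OR]: union of children's cut sets → 3 cut set(s).
Track circuit lost [OR]: union of children's cut sets → 5 cut set(s).
Power stage down [OR]: union of children's cut sets → 10 cut set(s).
Detection branch fails [AND]: one cut set from each child combined → 1 × 1 × 1 = 1 cut set(s).
Vital path fails [AND]: one cut set from each child combined → 1 × 1 × 1 × 1 = 1 cut set(s).
Rail signal shows false clear [OR]: union of children's cut sets → 13 cut set(s).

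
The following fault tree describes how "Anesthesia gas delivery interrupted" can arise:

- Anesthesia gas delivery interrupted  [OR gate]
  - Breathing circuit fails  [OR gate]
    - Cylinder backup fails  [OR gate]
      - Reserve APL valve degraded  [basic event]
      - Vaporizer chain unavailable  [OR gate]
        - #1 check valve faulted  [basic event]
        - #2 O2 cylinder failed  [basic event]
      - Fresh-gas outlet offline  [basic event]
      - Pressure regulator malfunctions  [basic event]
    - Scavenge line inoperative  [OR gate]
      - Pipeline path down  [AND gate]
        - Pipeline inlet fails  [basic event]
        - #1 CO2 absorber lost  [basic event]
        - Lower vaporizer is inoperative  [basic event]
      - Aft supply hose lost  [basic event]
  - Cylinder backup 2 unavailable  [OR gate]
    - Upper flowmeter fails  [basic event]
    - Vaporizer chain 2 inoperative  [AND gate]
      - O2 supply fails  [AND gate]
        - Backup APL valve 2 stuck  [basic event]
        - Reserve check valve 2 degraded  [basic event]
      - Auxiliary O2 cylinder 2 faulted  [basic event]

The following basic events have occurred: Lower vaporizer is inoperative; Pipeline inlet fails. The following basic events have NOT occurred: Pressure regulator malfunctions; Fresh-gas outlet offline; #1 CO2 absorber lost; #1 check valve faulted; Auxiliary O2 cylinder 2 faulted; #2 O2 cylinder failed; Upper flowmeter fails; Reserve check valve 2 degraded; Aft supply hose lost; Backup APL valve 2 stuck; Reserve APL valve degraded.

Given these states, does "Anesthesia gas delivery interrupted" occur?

No

Vaporizer chain unavailable [OR]: #1 check valve faulted=not, #2 O2 cylinder failed=not → no input occurs → does not occur.
Cylinder backup fails [OR]: Reserve APL valve degraded=not, Vaporizer chain unavailable=not, Fresh-gas outlet offline=not, Pressure regulator malfunctions=not → no input occurs → does not occur.
Pipeline path down [AND]: Pipeline inlet fails=occurs, #1 CO2 absorber lost=not, Lower vaporizer is inoperative=occurs → not all inputs occur → does not occur.
Scavenge line inoperative [OR]: Pipeline path down=not, Aft supply hose lost=not → no input occurs → does not occur.
Breathing circuit fails [OR]: Cylinder backup fails=not, Scavenge line inoperative=not → no input occurs → does not occur.
O2 supply fails [AND]: Backup APL valve 2 stuck=not, Reserve check valve 2 degraded=not → not all inputs occur → does not occur.
Vaporizer chain 2 inoperative [AND]: O2 supply fails=not, Auxiliary O2 cylinder 2 faulted=not → not all inputs occur → does not occur.
Cylinder backup 2 unavailable [OR]: Upper flowmeter fails=not, Vaporizer chain 2 inoperative=not → no input occurs → does not occur.
Anesthesia gas delivery interrupted [OR]: Breathing circuit fails=not, Cylinder backup 2 unavailable=not → no input occurs → does not occur.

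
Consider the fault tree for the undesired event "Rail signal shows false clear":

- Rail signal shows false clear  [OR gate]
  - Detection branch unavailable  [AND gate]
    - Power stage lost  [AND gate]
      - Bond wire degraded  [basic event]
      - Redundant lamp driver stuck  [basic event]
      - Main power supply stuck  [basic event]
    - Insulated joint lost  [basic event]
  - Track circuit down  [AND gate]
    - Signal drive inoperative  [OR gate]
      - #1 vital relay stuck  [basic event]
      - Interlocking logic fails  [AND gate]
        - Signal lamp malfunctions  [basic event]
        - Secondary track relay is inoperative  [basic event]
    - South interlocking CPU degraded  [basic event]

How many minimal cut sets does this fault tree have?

Power stage lost [AND]: one cut set from each child combined → 1 × 1 × 1 = 1 cut set(s).
Detection branch unavailable [AND]: one cut set from each child combined → 1 × 1 = 1 cut set(s).
Interlocking logic fails [AND]: one cut set from each child combined → 1 × 1 = 1 cut set(s).
Signal drive inoperative [OR]: union of children's cut sets → 2 cut set(s).
Track circuit down [AND]: one cut set from each child combined → 2 × 1 = 2 cut set(s).
Rail signal shows false clear [OR]: union of children's cut sets → 3 cut set(s).
Minimal cut sets: {Bond wire degraded, Insulated joint lost, Main power supply stuck, Redundant lamp driver stuck}; {#1 vital relay stuck, South interlocking CPU degraded}; {Secondary track relay is inoperative, Signal lamp malfunctions, South interlocking CPU degraded}.

3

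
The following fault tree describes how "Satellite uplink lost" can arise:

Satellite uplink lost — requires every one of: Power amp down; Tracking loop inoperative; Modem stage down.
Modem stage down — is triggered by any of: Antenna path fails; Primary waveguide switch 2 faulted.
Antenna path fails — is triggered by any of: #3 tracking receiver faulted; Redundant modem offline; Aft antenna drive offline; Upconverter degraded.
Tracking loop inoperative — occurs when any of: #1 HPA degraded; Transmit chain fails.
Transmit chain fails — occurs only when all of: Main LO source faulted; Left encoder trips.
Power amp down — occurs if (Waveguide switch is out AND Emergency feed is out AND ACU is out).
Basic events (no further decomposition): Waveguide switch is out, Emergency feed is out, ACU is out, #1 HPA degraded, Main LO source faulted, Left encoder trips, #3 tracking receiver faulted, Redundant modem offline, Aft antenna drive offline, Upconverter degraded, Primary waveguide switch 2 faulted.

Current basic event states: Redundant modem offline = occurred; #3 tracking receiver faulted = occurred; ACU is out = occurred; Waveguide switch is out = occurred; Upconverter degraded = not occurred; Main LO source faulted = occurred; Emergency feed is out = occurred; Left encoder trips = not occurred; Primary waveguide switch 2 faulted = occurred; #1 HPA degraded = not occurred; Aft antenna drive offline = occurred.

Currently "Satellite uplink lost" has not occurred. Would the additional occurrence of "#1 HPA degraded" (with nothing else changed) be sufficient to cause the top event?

Counterfactual: set "#1 HPA degraded" to occurred.
Power amp down [AND]: Waveguide switch is out=occurs, Emergency feed is out=occurs, ACU is out=occurs → all inputs occur → occurs.
Transmit chain fails [AND]: Main LO source faulted=occurs, Left encoder trips=not → not all inputs occur → does not occur.
Tracking loop inoperative [OR]: #1 HPA degraded=occurs, Transmit chain fails=not → at least one input occurs → occurs.
Antenna path fails [OR]: #3 tracking receiver faulted=occurs, Redundant modem offline=occurs, Aft antenna drive offline=occurs, Upconverter degraded=not → at least one input occurs → occurs.
Modem stage down [OR]: Antenna path fails=occurs, Primary waveguide switch 2 faulted=occurs → at least one input occurs → occurs.
Satellite uplink lost [AND]: Power amp down=occurs, Tracking loop inoperative=occurs, Modem stage down=occurs → all inputs occur → occurs.

Yes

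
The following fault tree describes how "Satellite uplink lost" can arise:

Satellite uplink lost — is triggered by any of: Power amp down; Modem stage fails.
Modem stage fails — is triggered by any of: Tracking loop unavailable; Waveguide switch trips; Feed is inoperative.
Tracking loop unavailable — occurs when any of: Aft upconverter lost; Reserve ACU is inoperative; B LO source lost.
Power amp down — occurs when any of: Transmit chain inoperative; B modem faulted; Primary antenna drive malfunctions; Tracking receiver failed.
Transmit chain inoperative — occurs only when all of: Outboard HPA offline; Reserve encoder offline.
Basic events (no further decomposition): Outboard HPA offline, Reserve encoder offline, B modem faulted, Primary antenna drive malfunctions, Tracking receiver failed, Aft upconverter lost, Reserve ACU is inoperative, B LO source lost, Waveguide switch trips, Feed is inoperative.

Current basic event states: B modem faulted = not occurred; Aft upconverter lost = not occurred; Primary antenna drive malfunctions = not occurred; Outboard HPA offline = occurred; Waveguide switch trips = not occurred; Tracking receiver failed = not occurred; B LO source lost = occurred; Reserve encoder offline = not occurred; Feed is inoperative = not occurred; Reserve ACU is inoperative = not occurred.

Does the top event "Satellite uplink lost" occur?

Yes

Transmit chain inoperative [AND]: Outboard HPA offline=occurs, Reserve encoder offline=not → not all inputs occur → does not occur.
Power amp down [OR]: Transmit chain inoperative=not, B modem faulted=not, Primary antenna drive malfunctions=not, Tracking receiver failed=not → no input occurs → does not occur.
Tracking loop unavailable [OR]: Aft upconverter lost=not, Reserve ACU is inoperative=not, B LO source lost=occurs → at least one input occurs → occurs.
Modem stage fails [OR]: Tracking loop unavailable=occurs, Waveguide switch trips=not, Feed is inoperative=not → at least one input occurs → occurs.
Satellite uplink lost [OR]: Power amp down=not, Modem stage fails=occurs → at least one input occurs → occurs.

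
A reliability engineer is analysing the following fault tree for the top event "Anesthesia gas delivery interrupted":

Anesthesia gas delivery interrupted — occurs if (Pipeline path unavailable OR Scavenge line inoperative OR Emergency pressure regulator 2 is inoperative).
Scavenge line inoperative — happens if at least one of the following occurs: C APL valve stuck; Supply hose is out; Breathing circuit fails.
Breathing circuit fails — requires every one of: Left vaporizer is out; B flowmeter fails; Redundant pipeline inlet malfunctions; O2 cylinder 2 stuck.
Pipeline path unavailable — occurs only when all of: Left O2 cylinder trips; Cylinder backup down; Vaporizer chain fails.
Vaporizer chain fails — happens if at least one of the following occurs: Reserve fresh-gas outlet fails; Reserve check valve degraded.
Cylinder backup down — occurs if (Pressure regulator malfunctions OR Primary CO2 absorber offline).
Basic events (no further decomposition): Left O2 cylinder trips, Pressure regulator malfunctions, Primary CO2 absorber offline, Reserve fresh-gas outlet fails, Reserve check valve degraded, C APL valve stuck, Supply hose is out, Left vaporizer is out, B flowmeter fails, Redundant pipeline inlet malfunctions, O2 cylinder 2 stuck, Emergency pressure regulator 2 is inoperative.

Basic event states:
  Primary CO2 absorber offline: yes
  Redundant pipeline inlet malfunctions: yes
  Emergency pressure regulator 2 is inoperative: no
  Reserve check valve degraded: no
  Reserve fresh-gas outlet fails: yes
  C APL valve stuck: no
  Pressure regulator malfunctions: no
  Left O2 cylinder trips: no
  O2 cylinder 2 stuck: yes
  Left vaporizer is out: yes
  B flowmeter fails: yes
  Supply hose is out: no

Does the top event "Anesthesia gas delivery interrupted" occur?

Yes

Cylinder backup down [OR]: Pressure regulator malfunctions=not, Primary CO2 absorber offline=occurs → at least one input occurs → occurs.
Vaporizer chain fails [OR]: Reserve fresh-gas outlet fails=occurs, Reserve check valve degraded=not → at least one input occurs → occurs.
Pipeline path unavailable [AND]: Left O2 cylinder trips=not, Cylinder backup down=occurs, Vaporizer chain fails=occurs → not all inputs occur → does not occur.
Breathing circuit fails [AND]: Left vaporizer is out=occurs, B flowmeter fails=occurs, Redundant pipeline inlet malfunctions=occurs, O2 cylinder 2 stuck=occurs → all inputs occur → occurs.
Scavenge line inoperative [OR]: C APL valve stuck=not, Supply hose is out=not, Breathing circuit fails=occurs → at least one input occurs → occurs.
Anesthesia gas delivery interrupted [OR]: Pipeline path unavailable=not, Scavenge line inoperative=occurs, Emergency pressure regulator 2 is inoperative=not → at least one input occurs → occurs.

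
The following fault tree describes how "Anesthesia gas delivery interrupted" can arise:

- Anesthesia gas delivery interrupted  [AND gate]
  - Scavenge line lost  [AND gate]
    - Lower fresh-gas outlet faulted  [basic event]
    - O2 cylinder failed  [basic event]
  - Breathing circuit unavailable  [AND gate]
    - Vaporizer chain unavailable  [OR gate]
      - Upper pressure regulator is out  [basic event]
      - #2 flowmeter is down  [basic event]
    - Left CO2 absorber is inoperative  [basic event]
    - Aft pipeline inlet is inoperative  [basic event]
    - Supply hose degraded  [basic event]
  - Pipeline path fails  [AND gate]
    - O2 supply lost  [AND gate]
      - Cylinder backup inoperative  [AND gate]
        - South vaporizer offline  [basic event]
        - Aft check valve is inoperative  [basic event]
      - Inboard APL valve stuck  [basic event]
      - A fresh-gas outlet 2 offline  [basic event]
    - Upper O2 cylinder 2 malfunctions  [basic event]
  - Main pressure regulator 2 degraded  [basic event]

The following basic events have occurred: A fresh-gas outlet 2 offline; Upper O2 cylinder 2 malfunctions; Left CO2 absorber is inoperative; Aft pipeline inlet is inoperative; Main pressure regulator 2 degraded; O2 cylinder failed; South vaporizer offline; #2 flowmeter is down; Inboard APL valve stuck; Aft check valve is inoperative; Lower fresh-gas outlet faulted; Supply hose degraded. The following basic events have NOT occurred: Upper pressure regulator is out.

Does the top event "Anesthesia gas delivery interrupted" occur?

Yes

Scavenge line lost [AND]: Lower fresh-gas outlet faulted=occurs, O2 cylinder failed=occurs → all inputs occur → occurs.
Vaporizer chain unavailable [OR]: Upper pressure regulator is out=not, #2 flowmeter is down=occurs → at least one input occurs → occurs.
Breathing circuit unavailable [AND]: Vaporizer chain unavailable=occurs, Left CO2 absorber is inoperative=occurs, Aft pipeline inlet is inoperative=occurs, Supply hose degraded=occurs → all inputs occur → occurs.
Cylinder backup inoperative [AND]: South vaporizer offline=occurs, Aft check valve is inoperative=occurs → all inputs occur → occurs.
O2 supply lost [AND]: Cylinder backup inoperative=occurs, Inboard APL valve stuck=occurs, A fresh-gas outlet 2 offline=occurs → all inputs occur → occurs.
Pipeline path fails [AND]: O2 supply lost=occurs, Upper O2 cylinder 2 malfunctions=occurs → all inputs occur → occurs.
Anesthesia gas delivery interrupted [AND]: Scavenge line lost=occurs, Breathing circuit unavailable=occurs, Pipeline path fails=occurs, Main pressure regulator 2 degraded=occurs → all inputs occur → occurs.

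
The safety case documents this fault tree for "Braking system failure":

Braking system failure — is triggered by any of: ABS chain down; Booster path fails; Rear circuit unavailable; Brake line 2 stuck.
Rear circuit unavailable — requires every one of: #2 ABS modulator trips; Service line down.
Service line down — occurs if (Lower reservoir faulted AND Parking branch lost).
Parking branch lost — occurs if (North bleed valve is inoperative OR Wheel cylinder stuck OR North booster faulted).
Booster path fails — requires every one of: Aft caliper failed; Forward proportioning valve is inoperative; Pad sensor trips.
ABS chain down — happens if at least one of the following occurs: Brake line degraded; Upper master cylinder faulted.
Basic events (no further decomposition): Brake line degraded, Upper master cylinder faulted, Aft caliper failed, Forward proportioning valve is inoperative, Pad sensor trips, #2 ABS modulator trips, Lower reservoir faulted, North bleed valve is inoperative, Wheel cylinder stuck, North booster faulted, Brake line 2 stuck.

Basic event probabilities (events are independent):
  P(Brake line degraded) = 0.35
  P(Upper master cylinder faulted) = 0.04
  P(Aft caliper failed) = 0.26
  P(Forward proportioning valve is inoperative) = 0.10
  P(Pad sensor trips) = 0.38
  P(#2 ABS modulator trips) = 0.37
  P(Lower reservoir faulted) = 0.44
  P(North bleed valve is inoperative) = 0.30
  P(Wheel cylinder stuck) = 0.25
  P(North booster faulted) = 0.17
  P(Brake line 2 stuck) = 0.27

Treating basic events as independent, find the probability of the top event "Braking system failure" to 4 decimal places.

0.5904

P(ABS chain down) [OR] = 1 − (1−0.35) × (1−0.04) = 0.376000
P(Booster path fails) [AND] = 0.26 × 0.10 × 0.38 = 0.009880
P(Parking branch lost) [OR] = 1 − (1−0.30) × (1−0.25) × (1−0.17) = 0.564250
P(Service line down) [AND] = 0.44 × 0.564250 = 0.248270
P(Rear circuit unavailable) [AND] = 0.37 × 0.248270 = 0.091860
P(Braking system failure) [OR] = 1 − (1−0.376000) × (1−0.009880) × (1−0.091860) × (1−0.27) = 0.590411
Rounded to 4 decimal places: P(Braking system failure) ≈ 0.5904.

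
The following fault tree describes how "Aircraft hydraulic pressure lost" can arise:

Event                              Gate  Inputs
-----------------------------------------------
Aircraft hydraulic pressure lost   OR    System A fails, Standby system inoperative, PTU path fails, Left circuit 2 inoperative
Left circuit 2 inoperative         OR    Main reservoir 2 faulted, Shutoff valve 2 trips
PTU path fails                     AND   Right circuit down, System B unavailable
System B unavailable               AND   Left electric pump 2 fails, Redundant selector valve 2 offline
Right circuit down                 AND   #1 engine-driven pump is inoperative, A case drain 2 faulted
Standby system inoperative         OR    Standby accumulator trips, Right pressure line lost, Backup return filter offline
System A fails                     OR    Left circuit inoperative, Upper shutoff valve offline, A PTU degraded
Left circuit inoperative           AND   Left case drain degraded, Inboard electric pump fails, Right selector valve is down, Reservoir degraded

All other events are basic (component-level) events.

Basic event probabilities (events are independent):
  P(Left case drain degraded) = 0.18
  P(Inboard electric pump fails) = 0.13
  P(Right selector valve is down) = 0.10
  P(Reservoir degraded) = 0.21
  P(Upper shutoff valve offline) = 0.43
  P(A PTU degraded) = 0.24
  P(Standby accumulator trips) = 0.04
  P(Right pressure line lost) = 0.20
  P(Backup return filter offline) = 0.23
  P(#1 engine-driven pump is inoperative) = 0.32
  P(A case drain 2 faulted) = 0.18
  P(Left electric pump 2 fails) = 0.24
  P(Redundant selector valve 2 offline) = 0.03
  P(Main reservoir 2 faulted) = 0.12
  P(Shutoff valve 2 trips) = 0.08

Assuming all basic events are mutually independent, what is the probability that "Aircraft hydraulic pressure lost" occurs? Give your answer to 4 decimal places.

P(Left circuit inoperative) [AND] = 0.18 × 0.13 × 0.10 × 0.21 = 0.000491
P(System A fails) [OR] = 1 − (1−0.000491) × (1−0.43) × (1−0.24) = 0.567013
P(Standby system inoperative) [OR] = 1 − (1−0.04) × (1−0.20) × (1−0.23) = 0.408640
P(Right circuit down) [AND] = 0.32 × 0.18 = 0.057600
P(System B unavailable) [AND] = 0.24 × 0.03 = 0.007200
P(PTU path fails) [AND] = 0.057600 × 0.007200 = 0.000415
P(Left circuit 2 inoperative) [OR] = 1 − (1−0.12) × (1−0.08) = 0.190400
P(Aircraft hydraulic pressure lost) [OR] = 1 − (1−0.567013) × (1−0.408640) × (1−0.000415) × (1−0.190400) = 0.792787
Rounded to 4 decimal places: P(Aircraft hydraulic pressure lost) ≈ 0.7928.

0.7928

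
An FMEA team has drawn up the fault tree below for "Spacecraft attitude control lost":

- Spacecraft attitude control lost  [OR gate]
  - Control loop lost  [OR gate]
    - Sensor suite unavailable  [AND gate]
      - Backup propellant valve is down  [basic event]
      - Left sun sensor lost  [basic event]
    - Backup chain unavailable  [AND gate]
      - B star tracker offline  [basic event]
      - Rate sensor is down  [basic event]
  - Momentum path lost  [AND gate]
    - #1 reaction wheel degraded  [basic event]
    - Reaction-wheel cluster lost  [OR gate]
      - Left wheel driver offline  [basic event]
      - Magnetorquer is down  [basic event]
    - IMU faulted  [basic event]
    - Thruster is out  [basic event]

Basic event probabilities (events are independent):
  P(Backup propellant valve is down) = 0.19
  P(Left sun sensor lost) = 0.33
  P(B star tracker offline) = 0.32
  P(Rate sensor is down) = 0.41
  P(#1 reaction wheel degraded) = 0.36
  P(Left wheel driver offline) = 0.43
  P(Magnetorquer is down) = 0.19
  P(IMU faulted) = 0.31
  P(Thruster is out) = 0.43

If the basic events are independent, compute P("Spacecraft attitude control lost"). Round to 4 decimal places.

0.2067

P(Sensor suite unavailable) [AND] = 0.19 × 0.33 = 0.062700
P(Backup chain unavailable) [AND] = 0.32 × 0.41 = 0.131200
P(Control loop lost) [OR] = 1 − (1−0.062700) × (1−0.131200) = 0.185674
P(Reaction-wheel cluster lost) [OR] = 1 − (1−0.43) × (1−0.19) = 0.538300
P(Momentum path lost) [AND] = 0.36 × 0.538300 × 0.31 × 0.43 = 0.025832
P(Spacecraft attitude control lost) [OR] = 1 − (1−0.185674) × (1−0.025832) = 0.206710
Rounded to 4 decimal places: P(Spacecraft attitude control lost) ≈ 0.2067.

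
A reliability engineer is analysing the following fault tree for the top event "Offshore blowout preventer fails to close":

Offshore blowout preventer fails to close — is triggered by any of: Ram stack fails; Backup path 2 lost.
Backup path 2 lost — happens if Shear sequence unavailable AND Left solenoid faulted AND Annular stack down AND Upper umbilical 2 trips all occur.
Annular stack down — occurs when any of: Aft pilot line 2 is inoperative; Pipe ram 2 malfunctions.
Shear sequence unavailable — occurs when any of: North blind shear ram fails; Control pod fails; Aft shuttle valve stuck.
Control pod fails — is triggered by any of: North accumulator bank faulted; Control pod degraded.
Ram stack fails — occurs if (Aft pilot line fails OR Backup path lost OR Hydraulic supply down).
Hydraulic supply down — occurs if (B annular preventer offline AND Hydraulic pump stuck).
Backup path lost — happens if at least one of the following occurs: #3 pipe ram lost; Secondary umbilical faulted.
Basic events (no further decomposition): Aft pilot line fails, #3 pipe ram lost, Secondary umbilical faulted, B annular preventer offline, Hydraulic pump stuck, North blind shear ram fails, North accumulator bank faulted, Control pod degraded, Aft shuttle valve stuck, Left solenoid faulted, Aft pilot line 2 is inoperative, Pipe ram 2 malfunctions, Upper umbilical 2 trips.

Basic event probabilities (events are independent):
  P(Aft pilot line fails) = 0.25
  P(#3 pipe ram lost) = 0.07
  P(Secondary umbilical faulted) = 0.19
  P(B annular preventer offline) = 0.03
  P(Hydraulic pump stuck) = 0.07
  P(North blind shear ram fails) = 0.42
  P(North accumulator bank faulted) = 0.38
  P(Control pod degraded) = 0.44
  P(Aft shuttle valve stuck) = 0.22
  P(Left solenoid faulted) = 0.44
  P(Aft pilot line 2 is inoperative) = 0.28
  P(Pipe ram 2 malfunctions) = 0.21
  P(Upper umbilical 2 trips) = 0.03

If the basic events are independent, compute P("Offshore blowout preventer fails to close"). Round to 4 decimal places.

0.4389

P(Backup path lost) [OR] = 1 − (1−0.07) × (1−0.19) = 0.246700
P(Hydraulic supply down) [AND] = 0.03 × 0.07 = 0.002100
P(Ram stack fails) [OR] = 1 − (1−0.25) × (1−0.246700) × (1−0.002100) = 0.436211
P(Control pod fails) [OR] = 1 − (1−0.38) × (1−0.44) = 0.652800
P(Shear sequence unavailable) [OR] = 1 − (1−0.42) × (1−0.652800) × (1−0.22) = 0.842927
P(Annular stack down) [OR] = 1 − (1−0.28) × (1−0.21) = 0.431200
P(Backup path 2 lost) [AND] = 0.842927 × 0.44 × 0.431200 × 0.03 = 0.004798
P(Offshore blowout preventer fails to close) [OR] = 1 − (1−0.436211) × (1−0.004798) = 0.438916
Rounded to 4 decimal places: P(Offshore blowout preventer fails to close) ≈ 0.4389.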